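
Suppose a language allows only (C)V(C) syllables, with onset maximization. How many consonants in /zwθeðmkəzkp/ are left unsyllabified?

5

The consonants /z/, /w/, /m/, /k/, /p/ cannot be parsed into a legal (C)V(C) syllable (at most one coda consonant is licensed; onsets are limited to one consonant).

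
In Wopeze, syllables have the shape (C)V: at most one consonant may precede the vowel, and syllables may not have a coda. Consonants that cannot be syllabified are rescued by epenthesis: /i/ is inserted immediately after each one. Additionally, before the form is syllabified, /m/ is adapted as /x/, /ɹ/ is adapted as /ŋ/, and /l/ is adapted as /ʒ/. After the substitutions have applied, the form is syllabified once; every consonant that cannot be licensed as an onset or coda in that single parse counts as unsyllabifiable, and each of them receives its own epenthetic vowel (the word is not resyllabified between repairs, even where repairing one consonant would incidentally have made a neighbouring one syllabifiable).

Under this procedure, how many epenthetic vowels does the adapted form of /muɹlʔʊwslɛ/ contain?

4

After substitution the input is /xuŋʒʔʊwsʒɛ/.
The unsyllabifiable consonants are /ŋ/, /ʒ/, /w/, /s/; each receives one epenthetic vowel.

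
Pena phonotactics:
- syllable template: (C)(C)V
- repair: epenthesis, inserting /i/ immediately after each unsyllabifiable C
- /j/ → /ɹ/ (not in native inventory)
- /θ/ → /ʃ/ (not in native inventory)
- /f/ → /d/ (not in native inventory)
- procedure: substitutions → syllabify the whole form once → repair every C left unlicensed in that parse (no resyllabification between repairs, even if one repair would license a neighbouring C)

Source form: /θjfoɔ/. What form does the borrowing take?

ʃiɹdoɔ

Substitution: /θ/ → /ʃ/, /j/ → /ɹ/, /f/ → /d/, giving /ʃɹdoɔ/.
Syllabifying with onset maximization leaves /ʃ/ stranded (no codas are permitted; onsets may contain at most 2 consonants).
Epenthesis after each stranded consonant: /ʃ/ → /ʃi/.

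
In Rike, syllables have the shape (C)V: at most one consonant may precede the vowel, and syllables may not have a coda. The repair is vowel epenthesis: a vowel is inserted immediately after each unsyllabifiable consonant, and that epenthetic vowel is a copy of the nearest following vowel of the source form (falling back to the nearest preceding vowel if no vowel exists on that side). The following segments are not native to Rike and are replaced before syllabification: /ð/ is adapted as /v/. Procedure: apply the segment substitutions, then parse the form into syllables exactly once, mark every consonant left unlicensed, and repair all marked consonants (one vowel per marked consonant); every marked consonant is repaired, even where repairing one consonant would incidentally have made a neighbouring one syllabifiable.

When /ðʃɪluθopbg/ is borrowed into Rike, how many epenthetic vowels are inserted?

4

After substitution the input is /vʃɪluθopbg/.
The unsyllabifiable consonants are /v/, /p/, /b/, /g/; each receives one epenthetic vowel.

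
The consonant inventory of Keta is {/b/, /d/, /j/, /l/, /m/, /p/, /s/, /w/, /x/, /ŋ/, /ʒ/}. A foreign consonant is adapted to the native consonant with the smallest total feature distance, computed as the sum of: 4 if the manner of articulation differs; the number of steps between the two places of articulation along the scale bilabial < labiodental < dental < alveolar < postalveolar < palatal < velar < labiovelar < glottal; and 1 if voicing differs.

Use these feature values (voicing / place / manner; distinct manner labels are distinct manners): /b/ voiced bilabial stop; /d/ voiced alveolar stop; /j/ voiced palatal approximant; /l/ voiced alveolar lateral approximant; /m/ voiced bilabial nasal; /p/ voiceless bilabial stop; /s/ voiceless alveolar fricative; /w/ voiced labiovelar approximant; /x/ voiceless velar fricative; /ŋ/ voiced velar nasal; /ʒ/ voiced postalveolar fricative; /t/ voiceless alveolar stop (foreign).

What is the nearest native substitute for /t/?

d

/d/ is closest: same manner (stop), place distance 0 (alveolar→alveolar), voicing differs (+1); total 1. Next closest is /p/ at distance 3.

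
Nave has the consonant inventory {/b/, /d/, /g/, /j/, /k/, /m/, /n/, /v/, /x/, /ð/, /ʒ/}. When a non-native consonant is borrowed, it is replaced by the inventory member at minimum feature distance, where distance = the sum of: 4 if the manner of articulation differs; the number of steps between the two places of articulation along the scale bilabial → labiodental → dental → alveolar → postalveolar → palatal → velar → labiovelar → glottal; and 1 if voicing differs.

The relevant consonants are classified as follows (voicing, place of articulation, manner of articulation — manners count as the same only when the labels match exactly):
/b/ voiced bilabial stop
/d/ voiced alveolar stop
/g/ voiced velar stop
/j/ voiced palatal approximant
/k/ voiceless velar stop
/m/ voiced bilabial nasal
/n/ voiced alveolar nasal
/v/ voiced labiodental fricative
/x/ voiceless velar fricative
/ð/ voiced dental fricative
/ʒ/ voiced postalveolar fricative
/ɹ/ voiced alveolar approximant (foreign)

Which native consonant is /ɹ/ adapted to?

j

/j/ is closest: same manner (approximant), place distance 2 (alveolar→palatal), same voicing; total 2. Next closest is /d/ at distance 4.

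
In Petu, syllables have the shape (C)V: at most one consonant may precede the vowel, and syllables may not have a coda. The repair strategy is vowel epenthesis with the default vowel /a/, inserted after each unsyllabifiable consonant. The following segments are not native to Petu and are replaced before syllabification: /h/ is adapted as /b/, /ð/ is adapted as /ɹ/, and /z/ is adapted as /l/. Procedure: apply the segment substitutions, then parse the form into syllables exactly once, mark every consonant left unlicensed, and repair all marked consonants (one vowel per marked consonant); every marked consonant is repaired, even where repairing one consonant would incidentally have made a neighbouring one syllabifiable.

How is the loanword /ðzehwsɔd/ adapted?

Substitution: /ð/ → /ɹ/, /z/ → /l/, /h/ → /b/, giving /ɹlebwsɔd/.
Under (C)V, the unsyllabifiable consonants are /ɹ/, /b/, /w/, /d/ (no codas are permitted; onsets are limited to one consonant).
Inserting the epenthetic vowel yields /ɹ/ → /ɹa/, /b/ → /ba/, /w/ → /wa/, /d/ → /da/.

ɹalebawasɔda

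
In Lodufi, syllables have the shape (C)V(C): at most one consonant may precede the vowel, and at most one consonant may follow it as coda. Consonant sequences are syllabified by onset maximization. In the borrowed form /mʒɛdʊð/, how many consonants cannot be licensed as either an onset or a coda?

1

The consonants /m/ cannot be parsed into a legal (C)V(C) syllable (at most one coda consonant is licensed; onsets are limited to one consonant).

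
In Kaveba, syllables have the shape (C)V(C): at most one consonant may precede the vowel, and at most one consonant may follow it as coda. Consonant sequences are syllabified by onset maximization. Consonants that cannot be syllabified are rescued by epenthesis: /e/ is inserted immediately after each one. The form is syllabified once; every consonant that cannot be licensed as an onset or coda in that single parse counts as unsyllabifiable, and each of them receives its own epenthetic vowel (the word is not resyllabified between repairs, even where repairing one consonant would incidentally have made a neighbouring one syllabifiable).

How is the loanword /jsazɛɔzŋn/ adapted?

Syllabifying with onset maximization leaves /j/, /ŋ/, /n/ stranded (at most one coda consonant is licensed; onsets are limited to one consonant).
Epenthesis after each stranded consonant: /j/ → /je/, /ŋ/ → /ŋe/, /n/ → /ne/.

jesazɛɔzŋene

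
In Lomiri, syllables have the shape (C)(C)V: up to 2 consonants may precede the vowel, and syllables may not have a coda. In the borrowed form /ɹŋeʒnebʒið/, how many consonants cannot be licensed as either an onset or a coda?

Syllabifying with onset maximization leaves /ð/ stranded (no codas are permitted; onsets may contain at most 2 consonants).

1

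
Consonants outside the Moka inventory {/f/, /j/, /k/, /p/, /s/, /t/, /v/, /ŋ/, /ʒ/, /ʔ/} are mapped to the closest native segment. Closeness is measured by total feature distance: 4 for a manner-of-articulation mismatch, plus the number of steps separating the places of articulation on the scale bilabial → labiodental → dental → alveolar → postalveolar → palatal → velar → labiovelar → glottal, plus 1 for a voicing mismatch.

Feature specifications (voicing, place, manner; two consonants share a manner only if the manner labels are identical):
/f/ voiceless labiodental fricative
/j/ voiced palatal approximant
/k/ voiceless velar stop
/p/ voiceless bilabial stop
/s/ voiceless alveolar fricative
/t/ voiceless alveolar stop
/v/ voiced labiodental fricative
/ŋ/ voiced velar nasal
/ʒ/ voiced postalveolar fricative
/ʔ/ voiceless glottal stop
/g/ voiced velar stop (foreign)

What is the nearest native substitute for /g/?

k

/k/ is closest: same manner (stop), place distance 0 (velar→velar), voicing differs (+1); total 1. Next closest is /ʔ/ at distance 3.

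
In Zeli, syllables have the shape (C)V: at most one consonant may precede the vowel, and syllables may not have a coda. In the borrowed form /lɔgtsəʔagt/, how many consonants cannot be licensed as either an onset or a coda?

Syllabifying with onset maximization leaves /g/, /t/, /g/, /t/ stranded (no codas are permitted; onsets are limited to one consonant).

4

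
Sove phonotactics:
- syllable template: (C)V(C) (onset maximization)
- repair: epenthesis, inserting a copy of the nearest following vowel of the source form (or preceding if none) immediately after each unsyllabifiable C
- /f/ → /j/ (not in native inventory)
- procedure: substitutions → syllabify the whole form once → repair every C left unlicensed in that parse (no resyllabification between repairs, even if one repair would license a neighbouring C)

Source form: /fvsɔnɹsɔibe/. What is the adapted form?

Substitution: /f/ → /j/, giving /jvsɔnɹsɔibe/.
Syllabifying with onset maximization leaves /j/, /v/, /ɹ/ stranded (at most one coda consonant is licensed; onsets are limited to one consonant).
Epenthesis after each stranded consonant: /j/ → /jɔ/, /v/ → /vɔ/, /ɹ/ → /ɹɔ/.

jɔvɔsɔnɹɔsɔibe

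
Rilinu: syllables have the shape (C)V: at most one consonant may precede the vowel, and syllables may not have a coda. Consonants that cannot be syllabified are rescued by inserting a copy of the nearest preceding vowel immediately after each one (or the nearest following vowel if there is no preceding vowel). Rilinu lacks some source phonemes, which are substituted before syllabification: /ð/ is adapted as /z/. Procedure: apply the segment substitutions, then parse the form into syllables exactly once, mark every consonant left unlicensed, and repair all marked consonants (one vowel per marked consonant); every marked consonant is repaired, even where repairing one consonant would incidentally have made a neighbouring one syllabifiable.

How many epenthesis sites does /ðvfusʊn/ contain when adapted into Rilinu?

After substitution the input is /zvfusʊn/.
The unsyllabifiable consonants are /z/, /v/, /n/; each receives one epenthetic vowel.

3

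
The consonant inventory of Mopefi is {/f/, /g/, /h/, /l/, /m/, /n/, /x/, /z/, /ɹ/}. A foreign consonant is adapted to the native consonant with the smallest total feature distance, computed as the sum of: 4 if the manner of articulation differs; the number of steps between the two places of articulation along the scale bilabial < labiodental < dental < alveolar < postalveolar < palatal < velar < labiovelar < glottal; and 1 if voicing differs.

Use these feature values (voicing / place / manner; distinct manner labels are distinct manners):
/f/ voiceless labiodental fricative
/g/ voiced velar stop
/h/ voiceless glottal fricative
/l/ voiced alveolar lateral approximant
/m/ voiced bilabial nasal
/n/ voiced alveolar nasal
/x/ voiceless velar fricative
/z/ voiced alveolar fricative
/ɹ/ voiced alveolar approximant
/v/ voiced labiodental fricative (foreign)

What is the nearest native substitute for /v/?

/f/ is closest: same manner (fricative), place distance 0 (labiodental→labiodental), voicing differs (+1); total 1. Next closest is /z/ at distance 2.

f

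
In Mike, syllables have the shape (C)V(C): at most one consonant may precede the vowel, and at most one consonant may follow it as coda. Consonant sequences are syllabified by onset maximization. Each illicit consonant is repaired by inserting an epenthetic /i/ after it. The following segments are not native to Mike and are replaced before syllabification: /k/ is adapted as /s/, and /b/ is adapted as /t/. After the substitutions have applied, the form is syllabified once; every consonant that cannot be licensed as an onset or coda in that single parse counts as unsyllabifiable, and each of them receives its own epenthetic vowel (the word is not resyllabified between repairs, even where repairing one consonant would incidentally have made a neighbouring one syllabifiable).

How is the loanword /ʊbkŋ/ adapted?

Substitution: /b/ → /t/, /k/ → /s/, giving /ʊtsŋ/.
The consonants /s/, /ŋ/ cannot be parsed into a legal (C)V(C) syllable (at most one coda consonant is licensed; onsets are limited to one consonant).
Each unlicensed consonant becomes the onset of a new syllable: /s/ → /si/, /ŋ/ → /ŋi/.

ʊtsiŋi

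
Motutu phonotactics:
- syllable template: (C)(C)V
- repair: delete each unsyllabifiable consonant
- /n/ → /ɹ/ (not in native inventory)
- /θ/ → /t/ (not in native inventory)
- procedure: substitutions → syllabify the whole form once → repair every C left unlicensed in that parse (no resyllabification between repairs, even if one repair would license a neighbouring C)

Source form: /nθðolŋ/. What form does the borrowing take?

Substitution: /n/ → /ɹ/, /θ/ → /t/, giving /ɹtðolŋ/.
The consonants /ɹ/, /l/, /ŋ/ cannot be parsed into a legal (C)(C)V syllable (no codas are permitted; onsets may contain at most 2 consonants).
Deleting the stranded consonants removes /ɹ/, /l/, /ŋ/.

tðo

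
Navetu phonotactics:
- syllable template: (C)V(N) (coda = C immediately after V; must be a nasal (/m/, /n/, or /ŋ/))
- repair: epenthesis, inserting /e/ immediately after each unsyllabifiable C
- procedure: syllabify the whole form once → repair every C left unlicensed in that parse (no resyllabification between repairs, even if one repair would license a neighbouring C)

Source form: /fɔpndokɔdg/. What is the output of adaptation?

Syllabifying with onset maximization leaves /p/, /n/, /d/, /g/ stranded (only a nasal (/m/, /n/, or /ŋ/) is licensed in coda position; onsets are limited to one consonant).
Epenthesis after each stranded consonant: /p/ → /pe/, /n/ → /ne/, /d/ → /de/, /g/ → /ge/.

fɔpenedokɔdege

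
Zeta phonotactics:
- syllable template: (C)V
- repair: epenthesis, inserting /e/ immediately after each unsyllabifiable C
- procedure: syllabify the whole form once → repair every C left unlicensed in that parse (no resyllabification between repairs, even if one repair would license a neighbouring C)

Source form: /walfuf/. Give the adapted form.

The consonants /l/, /f/ cannot be parsed into a legal (C)V syllable (no codas are permitted; onsets are limited to one consonant).
Epenthesis after each stranded consonant: /l/ → /le/, /f/ → /fe/.

walefufe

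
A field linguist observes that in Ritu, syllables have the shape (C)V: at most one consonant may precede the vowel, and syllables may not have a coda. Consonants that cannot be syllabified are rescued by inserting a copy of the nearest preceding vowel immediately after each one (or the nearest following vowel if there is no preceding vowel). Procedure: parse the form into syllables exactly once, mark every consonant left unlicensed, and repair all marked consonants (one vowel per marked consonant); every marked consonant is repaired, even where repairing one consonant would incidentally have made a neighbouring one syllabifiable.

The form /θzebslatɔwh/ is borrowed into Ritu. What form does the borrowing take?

θezebeselatɔwɔhɔ

Syllabifying with onset maximization leaves /θ/, /b/, /s/, /w/, /h/ stranded (no codas are permitted; onsets are limited to one consonant).
Epenthesis after each stranded consonant: /θ/ → /θe/, /b/ → /be/, /s/ → /se/, /w/ → /wɔ/, /h/ → /hɔ/.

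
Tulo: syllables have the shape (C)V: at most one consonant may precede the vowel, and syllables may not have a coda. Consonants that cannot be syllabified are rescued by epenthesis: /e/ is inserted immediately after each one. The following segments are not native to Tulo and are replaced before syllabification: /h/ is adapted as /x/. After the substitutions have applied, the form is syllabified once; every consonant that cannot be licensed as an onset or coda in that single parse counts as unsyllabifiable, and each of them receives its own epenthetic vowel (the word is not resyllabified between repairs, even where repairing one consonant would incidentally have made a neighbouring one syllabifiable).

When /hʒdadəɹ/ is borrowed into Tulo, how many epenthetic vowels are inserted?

3

After substitution the input is /xʒdadəɹ/.
The unsyllabifiable consonants are /x/, /ʒ/, /ɹ/; each receives one epenthetic vowel.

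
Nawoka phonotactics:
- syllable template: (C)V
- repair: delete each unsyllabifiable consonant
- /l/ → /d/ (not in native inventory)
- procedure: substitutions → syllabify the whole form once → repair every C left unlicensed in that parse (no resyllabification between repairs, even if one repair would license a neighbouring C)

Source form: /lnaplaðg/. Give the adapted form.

Substitution: /l/ → /d/, giving /dnapdaðg/.
Under (C)V, the unsyllabifiable consonants are /d/, /p/, /ð/, /g/ (no codas are permitted; onsets are limited to one consonant).
Deletion applies to /d/, /p/, /ð/, /g/.

nada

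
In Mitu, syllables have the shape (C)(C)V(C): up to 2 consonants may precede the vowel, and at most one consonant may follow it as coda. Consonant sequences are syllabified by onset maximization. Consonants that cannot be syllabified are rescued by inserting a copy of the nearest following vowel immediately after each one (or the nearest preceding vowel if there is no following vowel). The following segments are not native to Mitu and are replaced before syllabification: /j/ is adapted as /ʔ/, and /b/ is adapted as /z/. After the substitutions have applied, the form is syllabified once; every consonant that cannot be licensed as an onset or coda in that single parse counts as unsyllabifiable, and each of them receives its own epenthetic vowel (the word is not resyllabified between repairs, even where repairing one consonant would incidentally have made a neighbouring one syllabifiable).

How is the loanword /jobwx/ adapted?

Substitution: /j/ → /ʔ/, /b/ → /z/, giving /ʔozwx/.
Syllabifying with onset maximization leaves /w/, /x/ stranded (at most one coda consonant is licensed; onsets may contain at most 2 consonants).
Each unlicensed consonant becomes the onset of a new syllable: /w/ → /wo/, /x/ → /xo/.

ʔozwoxo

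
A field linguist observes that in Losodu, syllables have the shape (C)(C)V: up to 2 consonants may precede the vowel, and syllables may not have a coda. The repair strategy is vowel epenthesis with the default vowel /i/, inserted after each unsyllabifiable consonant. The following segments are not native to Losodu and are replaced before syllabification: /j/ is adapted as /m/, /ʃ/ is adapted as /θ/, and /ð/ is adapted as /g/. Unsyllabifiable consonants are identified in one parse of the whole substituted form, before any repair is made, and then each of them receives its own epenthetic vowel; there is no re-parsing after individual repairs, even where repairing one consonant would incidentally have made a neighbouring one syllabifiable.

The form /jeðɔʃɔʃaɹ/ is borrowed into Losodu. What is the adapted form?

megɔθɔθaɹi

Substitution: /j/ → /m/, /ð/ → /g/, /ʃ/ → /θ/, giving /megɔθɔθaɹ/.
Under (C)(C)V, the unsyllabifiable consonants are /ɹ/ (no codas are permitted; onsets may contain at most 2 consonants).
Epenthesis after each stranded consonant: /ɹ/ → /ɹi/.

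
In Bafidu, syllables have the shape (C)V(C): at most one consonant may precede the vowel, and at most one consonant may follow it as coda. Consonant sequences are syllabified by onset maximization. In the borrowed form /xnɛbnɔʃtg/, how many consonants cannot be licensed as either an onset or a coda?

Under (C)V(C), the unsyllabifiable consonants are /x/, /t/, /g/ (at most one coda consonant is licensed; onsets are limited to one consonant).

3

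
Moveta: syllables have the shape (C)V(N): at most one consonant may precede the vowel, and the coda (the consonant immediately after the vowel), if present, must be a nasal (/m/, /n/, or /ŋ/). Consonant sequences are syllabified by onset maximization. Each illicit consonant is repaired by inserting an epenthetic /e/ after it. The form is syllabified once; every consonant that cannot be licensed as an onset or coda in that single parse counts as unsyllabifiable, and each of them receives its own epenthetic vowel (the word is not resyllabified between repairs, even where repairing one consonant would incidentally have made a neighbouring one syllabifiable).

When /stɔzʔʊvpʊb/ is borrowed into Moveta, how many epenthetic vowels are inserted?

The unsyllabifiable consonants are /s/, /z/, /v/, /b/; each receives one epenthetic vowel.

4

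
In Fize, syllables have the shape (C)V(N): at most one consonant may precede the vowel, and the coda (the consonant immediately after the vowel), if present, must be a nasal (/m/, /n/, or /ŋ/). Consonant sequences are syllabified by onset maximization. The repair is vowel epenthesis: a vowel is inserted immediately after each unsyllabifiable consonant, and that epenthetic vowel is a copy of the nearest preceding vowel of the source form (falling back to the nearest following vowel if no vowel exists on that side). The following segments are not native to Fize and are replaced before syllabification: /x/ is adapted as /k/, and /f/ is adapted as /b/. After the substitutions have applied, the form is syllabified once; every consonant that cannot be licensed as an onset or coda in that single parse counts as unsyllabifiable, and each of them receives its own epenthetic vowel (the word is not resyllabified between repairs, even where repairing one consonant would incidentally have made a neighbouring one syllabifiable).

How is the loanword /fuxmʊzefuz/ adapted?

bukumʊzebuzu

Substitution: /f/ → /b/, /x/ → /k/, giving /bukmʊzebuz/.
Under (C)V(N), the unsyllabifiable consonants are /k/, /z/ (only a nasal (/m/, /n/, or /ŋ/) is licensed in coda position; onsets are limited to one consonant).
Each unlicensed consonant becomes the onset of a new syllable: /k/ → /ku/, /z/ → /zu/.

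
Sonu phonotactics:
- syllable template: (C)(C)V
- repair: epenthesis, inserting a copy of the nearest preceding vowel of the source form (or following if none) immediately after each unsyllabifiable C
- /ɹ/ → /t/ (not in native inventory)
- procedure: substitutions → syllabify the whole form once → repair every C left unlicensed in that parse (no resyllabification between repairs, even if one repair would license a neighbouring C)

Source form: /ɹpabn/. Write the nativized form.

Substitution: /ɹ/ → /t/, giving /tpabn/.
Syllabifying with onset maximization leaves /b/, /n/ stranded (no codas are permitted; onsets may contain at most 2 consonants).
Each unlicensed consonant becomes the onset of a new syllable: /b/ → /ba/, /n/ → /na/.

tpabana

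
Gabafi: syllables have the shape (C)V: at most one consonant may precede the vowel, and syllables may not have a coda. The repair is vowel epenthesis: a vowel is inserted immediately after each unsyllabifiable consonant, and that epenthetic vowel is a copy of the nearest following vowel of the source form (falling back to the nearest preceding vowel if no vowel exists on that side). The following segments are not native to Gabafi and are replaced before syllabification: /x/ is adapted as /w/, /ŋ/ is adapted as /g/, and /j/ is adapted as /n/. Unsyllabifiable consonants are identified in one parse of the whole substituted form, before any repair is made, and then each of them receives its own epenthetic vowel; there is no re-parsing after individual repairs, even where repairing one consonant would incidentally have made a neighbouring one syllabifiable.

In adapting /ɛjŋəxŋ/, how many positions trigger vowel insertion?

3

After substitution the input is /ɛngəwg/.
The unsyllabifiable consonants are /n/, /w/, /g/; each receives one epenthetic vowel.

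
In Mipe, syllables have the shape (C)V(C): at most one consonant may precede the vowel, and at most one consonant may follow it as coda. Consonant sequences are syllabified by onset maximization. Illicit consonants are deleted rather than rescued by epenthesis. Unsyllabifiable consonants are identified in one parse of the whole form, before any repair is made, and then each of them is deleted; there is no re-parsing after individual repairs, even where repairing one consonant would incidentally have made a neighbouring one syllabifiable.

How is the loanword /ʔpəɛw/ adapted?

pəɛw

Syllabifying with onset maximization leaves /ʔ/ stranded (at most one coda consonant is licensed; onsets are limited to one consonant).
Each unlicensed consonant is deleted: /ʔ/.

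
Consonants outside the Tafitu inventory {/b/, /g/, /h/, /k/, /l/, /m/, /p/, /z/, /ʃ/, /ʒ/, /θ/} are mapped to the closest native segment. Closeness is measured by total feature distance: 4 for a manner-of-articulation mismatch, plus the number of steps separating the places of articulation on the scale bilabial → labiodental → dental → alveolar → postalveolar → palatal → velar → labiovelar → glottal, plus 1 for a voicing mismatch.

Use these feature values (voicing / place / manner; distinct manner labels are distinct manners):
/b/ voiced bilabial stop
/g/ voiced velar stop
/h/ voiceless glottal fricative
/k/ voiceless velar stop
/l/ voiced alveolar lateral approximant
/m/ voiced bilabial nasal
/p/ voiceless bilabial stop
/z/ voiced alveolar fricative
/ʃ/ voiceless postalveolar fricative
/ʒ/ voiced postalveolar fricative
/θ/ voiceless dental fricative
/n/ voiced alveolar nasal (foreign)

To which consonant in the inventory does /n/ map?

/m/ is closest: same manner (nasal), place distance 3 (alveolar→bilabial), same voicing; total 3. Next closest is /l/ at distance 4.

m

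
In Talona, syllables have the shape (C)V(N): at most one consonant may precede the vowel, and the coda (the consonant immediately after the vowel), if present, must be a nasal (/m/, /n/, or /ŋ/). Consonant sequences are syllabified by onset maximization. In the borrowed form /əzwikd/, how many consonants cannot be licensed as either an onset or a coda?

Syllabifying with onset maximization leaves /z/, /k/, /d/ stranded (only a nasal (/m/, /n/, or /ŋ/) is licensed in coda position; onsets are limited to one consonant).

3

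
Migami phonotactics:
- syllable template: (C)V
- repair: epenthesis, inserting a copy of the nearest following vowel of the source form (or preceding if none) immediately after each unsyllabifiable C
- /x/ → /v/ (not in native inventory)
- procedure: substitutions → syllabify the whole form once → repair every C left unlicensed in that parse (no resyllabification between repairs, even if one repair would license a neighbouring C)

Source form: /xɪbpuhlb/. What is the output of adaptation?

vɪbupuhulubu

Substitution: /x/ → /v/, giving /vɪbpuhlb/.
The consonants /b/, /h/, /l/, /b/ cannot be parsed into a legal (C)V syllable (no codas are permitted; onsets are limited to one consonant).
Epenthesis after each stranded consonant: /b/ → /bu/, /h/ → /hu/, /l/ → /lu/, /b/ → /bu/.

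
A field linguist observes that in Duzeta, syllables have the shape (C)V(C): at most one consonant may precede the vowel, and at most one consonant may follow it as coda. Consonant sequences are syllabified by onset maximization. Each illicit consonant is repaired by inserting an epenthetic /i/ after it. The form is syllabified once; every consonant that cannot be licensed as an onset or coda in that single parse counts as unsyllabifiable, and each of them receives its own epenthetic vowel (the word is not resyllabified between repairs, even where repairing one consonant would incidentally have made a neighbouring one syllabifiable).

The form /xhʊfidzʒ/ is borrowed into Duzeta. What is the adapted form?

xihʊfidziʒi

Under (C)V(C), the unsyllabifiable consonants are /x/, /z/, /ʒ/ (at most one coda consonant is licensed; onsets are limited to one consonant).
Inserting the epenthetic vowel yields /x/ → /xi/, /z/ → /zi/, /ʒ/ → /ʒi/.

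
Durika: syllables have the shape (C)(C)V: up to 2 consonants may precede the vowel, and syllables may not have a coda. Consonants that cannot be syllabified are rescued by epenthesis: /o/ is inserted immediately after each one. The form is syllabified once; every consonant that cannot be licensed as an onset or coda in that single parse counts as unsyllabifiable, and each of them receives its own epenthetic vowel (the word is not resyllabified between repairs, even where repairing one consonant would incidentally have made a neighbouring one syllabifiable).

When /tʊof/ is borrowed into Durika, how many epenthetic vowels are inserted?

The unsyllabifiable consonants are /f/; each receives one epenthetic vowel.

1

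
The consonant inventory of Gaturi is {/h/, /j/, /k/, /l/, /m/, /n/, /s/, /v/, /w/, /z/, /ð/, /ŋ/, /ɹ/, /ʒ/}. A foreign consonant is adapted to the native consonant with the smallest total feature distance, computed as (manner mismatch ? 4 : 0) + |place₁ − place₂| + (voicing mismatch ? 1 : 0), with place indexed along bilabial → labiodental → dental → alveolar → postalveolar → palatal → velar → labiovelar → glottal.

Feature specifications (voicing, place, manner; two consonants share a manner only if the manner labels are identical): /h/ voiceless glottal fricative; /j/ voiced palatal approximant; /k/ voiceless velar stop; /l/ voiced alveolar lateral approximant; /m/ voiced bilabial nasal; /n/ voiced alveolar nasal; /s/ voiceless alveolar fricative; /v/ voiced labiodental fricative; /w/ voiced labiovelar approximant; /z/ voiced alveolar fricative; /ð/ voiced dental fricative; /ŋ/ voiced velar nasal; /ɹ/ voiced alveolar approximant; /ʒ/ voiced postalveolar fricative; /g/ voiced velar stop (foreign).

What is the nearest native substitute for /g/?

/k/ is closest: same manner (stop), place distance 0 (velar→velar), voicing differs (+1); total 1. Next closest is /ŋ/ at distance 4.

k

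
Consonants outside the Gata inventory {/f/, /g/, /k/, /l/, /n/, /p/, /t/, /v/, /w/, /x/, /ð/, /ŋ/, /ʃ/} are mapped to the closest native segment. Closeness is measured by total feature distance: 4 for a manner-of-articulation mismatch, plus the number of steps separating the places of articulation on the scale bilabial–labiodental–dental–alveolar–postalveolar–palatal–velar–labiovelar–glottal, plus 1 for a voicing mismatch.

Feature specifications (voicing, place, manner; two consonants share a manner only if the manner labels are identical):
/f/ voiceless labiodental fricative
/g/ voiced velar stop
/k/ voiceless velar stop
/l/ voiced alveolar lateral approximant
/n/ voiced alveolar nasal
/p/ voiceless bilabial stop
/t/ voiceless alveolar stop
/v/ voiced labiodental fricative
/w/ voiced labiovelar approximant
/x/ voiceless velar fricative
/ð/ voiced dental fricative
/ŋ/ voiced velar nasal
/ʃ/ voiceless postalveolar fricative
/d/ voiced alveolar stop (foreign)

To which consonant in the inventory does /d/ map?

t

/t/ is closest: same manner (stop), place distance 0 (alveolar→alveolar), voicing differs (+1); total 1. Next closest is /g/ at distance 3.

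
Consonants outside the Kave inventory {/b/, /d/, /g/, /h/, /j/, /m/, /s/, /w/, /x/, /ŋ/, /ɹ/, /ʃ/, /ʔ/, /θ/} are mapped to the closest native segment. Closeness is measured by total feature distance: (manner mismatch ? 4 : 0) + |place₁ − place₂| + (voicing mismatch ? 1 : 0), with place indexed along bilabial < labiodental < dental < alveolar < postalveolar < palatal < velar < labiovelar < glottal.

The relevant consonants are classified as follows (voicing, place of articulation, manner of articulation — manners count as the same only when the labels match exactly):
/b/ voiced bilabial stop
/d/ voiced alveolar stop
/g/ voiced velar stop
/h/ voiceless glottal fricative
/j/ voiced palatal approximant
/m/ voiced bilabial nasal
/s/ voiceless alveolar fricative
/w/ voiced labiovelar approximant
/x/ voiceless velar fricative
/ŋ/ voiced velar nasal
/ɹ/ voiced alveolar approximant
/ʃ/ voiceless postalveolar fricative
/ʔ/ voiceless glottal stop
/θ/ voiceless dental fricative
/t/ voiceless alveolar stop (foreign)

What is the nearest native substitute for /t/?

d

/d/ is closest: same manner (stop), place distance 0 (alveolar→alveolar), voicing differs (+1); total 1. Next closest is /b/ at distance 4.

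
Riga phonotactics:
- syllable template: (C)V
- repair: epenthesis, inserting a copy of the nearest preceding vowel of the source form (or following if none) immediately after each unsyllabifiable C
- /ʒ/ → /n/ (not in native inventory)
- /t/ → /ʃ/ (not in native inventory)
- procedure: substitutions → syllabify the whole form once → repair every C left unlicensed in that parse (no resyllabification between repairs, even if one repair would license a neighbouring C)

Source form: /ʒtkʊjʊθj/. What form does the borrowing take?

nʊʃʊkʊjʊθʊjʊ

Substitution: /ʒ/ → /n/, /t/ → /ʃ/, giving /nʃkʊjʊθj/.
The consonants /n/, /ʃ/, /θ/, /j/ cannot be parsed into a legal (C)V syllable (no codas are permitted; onsets are limited to one consonant).
Each unlicensed consonant becomes the onset of a new syllable: /n/ → /nʊ/, /ʃ/ → /ʃʊ/, /θ/ → /θʊ/, /j/ → /jʊ/.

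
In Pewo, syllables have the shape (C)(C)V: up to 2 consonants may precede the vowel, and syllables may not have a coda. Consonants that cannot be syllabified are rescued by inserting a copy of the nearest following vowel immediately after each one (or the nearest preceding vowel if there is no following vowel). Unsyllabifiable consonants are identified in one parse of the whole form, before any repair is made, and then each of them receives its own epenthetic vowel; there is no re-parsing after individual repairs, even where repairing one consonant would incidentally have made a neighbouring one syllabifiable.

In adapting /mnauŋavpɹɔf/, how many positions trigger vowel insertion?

2

The unsyllabifiable consonants are /v/, /f/; each receives one epenthetic vowel.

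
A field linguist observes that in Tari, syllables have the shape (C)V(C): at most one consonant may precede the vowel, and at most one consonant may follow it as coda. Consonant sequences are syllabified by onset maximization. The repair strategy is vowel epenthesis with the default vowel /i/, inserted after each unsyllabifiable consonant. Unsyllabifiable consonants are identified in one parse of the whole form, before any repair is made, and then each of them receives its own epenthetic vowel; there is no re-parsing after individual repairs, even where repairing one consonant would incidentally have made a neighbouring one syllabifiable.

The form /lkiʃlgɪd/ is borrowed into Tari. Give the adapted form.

Under (C)V(C), the unsyllabifiable consonants are /l/, /l/ (at most one coda consonant is licensed; onsets are limited to one consonant).
Inserting the epenthetic vowel yields /l/ → /li/, /l/ → /li/.

likiʃligɪd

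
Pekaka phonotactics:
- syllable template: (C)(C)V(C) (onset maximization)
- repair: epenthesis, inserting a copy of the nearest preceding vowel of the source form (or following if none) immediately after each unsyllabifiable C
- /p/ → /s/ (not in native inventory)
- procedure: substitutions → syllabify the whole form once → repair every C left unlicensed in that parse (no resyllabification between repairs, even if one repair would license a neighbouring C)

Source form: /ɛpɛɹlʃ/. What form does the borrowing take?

ɛsɛɹlɛʃɛ

Substitution: /p/ → /s/, giving /ɛsɛɹlʃ/.
Syllabifying with onset maximization leaves /l/, /ʃ/ stranded (at most one coda consonant is licensed; onsets may contain at most 2 consonants).
Epenthesis after each stranded consonant: /l/ → /lɛ/, /ʃ/ → /ʃɛ/.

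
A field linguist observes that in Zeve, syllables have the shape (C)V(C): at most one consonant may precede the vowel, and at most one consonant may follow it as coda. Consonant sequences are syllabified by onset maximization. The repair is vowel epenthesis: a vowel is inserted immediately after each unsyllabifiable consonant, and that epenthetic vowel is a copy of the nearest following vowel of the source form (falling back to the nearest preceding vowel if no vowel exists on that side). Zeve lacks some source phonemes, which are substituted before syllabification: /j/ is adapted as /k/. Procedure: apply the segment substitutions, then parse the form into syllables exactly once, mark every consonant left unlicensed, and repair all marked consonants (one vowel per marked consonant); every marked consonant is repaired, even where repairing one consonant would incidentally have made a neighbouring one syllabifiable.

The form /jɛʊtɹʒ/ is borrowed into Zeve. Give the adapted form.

Substitution: /j/ → /k/, giving /kɛʊtɹʒ/.
Syllabifying with onset maximization leaves /ɹ/, /ʒ/ stranded (at most one coda consonant is licensed; onsets are limited to one consonant).
Inserting the epenthetic vowel yields /ɹ/ → /ɹʊ/, /ʒ/ → /ʒʊ/.

kɛʊtɹʊʒʊ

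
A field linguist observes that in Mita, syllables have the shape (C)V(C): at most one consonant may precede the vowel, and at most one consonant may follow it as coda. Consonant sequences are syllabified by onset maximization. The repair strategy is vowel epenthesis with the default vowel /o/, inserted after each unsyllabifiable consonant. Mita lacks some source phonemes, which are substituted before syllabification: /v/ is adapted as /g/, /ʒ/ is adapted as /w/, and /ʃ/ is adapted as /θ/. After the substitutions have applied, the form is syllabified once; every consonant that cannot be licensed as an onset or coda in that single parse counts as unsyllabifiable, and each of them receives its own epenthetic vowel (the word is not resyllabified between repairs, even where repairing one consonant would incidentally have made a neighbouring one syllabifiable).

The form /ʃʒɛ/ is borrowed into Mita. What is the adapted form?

θowɛ

Substitution: /ʃ/ → /θ/, /ʒ/ → /w/, giving /θwɛ/.
Syllabifying with onset maximization leaves /θ/ stranded (at most one coda consonant is licensed; onsets are limited to one consonant).
Epenthesis after each stranded consonant: /θ/ → /θo/.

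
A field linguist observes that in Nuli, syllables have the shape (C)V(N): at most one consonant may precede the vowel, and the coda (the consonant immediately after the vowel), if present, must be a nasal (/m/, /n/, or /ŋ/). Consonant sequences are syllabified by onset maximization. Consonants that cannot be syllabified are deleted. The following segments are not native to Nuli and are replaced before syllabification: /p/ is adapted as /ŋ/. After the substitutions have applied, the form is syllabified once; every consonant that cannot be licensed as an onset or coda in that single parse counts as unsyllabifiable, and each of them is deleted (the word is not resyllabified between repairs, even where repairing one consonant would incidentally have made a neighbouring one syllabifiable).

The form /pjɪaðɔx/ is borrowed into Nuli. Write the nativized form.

Substitution: /p/ → /ŋ/, giving /ŋjɪaðɔx/.
The consonants /ŋ/, /x/ cannot be parsed into a legal (C)V(N) syllable (only a nasal (/m/, /n/, or /ŋ/) is licensed in coda position; onsets are limited to one consonant).
Deletion applies to /ŋ/, /x/.

jɪaðɔ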